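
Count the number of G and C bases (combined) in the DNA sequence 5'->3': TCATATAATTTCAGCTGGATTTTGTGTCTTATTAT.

Counting bases: T=18, G=5, A=8, C=4
Total G or C: 5 + 4 = 9

9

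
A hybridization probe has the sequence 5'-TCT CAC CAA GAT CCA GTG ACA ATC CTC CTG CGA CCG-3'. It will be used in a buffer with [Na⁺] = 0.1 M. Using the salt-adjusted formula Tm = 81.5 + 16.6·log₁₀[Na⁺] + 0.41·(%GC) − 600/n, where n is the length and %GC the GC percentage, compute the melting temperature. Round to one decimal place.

71.0°C

Length n = 36. Counting bases: C=14, A=9, T=7, G=6
G+C = 20, so %GC = 20/36 × 100 = 55.556%
Salt term: 16.6 × (-1) = -16.6
GC term: 0.41 × 55.556 = 22.778; length term: −600/36 = −16.667
Tm = 81.5 + (-16.6) + 22.778 − 16.667 = 71.011 → 71.0°C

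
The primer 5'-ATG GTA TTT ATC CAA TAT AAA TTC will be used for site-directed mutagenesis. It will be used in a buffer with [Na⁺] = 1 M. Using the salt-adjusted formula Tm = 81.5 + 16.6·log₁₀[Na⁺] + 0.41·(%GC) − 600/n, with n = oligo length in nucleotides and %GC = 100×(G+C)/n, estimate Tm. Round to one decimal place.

65.0°C

Length n = 24. Scanning the sequence gives G=2, A=9, C=3, T=10.
G+C = 5, so %GC = 5/24 × 100 = 20.833%
Salt term: 16.6 × (0) = 0
GC term: 0.41 × 20.833 = 8.542; length term: −600/24 = −25
Tm = 81.5 + (0) + 8.542 − 25 = 65.042 → 65.0°C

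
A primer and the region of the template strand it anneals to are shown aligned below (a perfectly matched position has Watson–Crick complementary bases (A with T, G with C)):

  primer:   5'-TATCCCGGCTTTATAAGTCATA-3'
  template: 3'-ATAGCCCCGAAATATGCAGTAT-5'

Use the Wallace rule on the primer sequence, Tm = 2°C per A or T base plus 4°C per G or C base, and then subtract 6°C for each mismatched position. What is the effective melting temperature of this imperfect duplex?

Primer base counts: A=6, T=8, G=3, C=5 → A+T=14, G+C=8
Perfect-match Tm = 2(14) + 4(8) = 28 + 32 = 60°C
Mismatches (positions where the bases are not complementary): 3 (at positions 5, 6, 16)
Effective Tm = 60 − 3×6 = 60 − 18 = 42°C

42°C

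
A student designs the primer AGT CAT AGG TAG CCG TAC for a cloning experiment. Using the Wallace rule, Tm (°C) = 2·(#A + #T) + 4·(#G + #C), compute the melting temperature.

Scanning the sequence gives T=4, G=5, A=5, C=4.
AT pairs contribute 9, GC pairs contribute 9.
Tm = 2(9) + 4(9) = 18 + 36 = 54°C

54°C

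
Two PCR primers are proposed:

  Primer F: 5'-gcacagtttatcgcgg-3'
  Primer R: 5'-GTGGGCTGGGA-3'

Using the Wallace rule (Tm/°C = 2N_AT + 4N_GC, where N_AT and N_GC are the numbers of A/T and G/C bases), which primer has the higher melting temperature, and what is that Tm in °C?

Primer F: A+T=7, G+C=9 → Tm = 2(7)+4(9) = 50°C
Primer R: A+T=3, G+C=8 → Tm = 2(3)+4(8) = 38°C
50°C vs 38°C → primer F is higher.

Primer F, 50°C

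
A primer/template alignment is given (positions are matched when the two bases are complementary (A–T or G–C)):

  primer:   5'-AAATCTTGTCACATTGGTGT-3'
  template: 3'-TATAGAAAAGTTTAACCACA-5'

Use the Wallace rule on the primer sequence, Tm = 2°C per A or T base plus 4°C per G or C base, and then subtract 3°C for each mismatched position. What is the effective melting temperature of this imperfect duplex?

45°C

Primer base counts: A=5, T=8, G=4, C=3 → A+T=13, G+C=7
Perfect-match Tm = 2(13) + 4(7) = 26 + 28 = 54°C
Mismatches (positions where the bases are not complementary): 3 (at positions 2, 8, 12)
Effective Tm = 54 − 3×3 = 54 − 9 = 45°C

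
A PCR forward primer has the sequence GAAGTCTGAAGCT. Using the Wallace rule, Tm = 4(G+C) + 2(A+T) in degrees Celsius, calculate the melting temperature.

Scanning the sequence gives T=3, A=4, C=2, G=4.
AT pairs contribute 7, GC pairs contribute 6.
Tm = 2×7 + 4×6 = 38°C

38°C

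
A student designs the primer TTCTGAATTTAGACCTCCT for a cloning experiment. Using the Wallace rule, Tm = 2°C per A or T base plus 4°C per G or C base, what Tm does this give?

52°C

G=2, T=8, C=5, A=4
AT pairs contribute 12, GC pairs contribute 7.
Tm = 4·7 + 2·12 = 28 + 24 = 52°C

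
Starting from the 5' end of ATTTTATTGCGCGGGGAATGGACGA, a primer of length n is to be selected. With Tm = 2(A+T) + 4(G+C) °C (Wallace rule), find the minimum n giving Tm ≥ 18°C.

n = 9

First 8 bases: ATTTTATT → Tm = 16°C (< 18°C)
First 9 bases: ATTTTATTG → Tm = 20°C (≥ 18°C)
Each additional base adds 2°C (A/T) or 4°C (G/C), so Tm is non-decreasing in n; n = 9 is the first length to reach 18°C.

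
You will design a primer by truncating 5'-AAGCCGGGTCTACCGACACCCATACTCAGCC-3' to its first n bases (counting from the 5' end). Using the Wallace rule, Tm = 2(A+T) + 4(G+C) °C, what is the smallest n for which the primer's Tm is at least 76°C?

First 23 bases: AAGCCGGGTCTACCGACACCCAT → Tm = 74°C (< 76°C)
First 24 bases: AAGCCGGGTCTACCGACACCCATA → Tm = 76°C (≥ 76°C)
Since every base adds ≥2°C, Tm only increases with n, so the threshold is first crossed at n = 24.

n = 24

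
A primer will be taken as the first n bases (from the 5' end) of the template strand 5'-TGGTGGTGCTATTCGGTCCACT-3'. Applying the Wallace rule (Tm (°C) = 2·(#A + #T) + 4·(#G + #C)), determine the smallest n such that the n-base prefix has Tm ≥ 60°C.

First 18 bases: TGGTGGTGCTATTCGGTC → Tm = 56°C (< 60°C)
First 19 bases: TGGTGGTGCTATTCGGTCC → Tm = 60°C (≥ 60°C)
Since every base adds ≥2°C, Tm only increases with n, so the threshold is first crossed at n = 19.

n = 19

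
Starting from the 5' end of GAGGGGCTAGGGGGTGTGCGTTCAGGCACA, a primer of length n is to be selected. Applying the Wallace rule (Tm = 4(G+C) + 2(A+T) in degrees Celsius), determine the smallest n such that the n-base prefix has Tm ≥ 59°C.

First 17 bases: GAGGGGCTAGGGGGTGT → Tm = 58°C (< 59°C)
First 18 bases: GAGGGGCTAGGGGGTGTG → Tm = 62°C (≥ 59°C)
Since every base adds ≥2°C, Tm only increases with n, so the threshold is first crossed at n = 18.

n = 18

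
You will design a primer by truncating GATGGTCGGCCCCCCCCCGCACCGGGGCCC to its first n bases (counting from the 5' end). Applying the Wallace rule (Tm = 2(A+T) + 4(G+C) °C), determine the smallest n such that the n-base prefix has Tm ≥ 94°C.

n = 26

First 25 bases: GATGGTCGGCCCCCCCCCGCACCGG → Tm = 92°C (< 94°C)
First 26 bases: GATGGTCGGCCCCCCCCCGCACCGGG → Tm = 96°C (≥ 94°C)
Each additional base adds 2°C (A/T) or 4°C (G/C), so Tm is non-decreasing in n; n = 26 is the first length to reach 94°C.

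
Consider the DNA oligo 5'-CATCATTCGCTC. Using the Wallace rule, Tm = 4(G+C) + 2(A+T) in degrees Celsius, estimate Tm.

36°C

Scanning the sequence gives G=1, T=4, A=2, C=5.
AT pairs contribute 6, GC pairs contribute 6.
Tm = 2×6 + 4×6 = 36°C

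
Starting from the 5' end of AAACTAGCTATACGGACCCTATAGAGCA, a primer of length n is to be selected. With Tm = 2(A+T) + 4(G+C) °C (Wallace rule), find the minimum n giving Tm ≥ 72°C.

n = 26

First 25 bases: AAACTAGCTATACGGACCCTATAGA → Tm = 70°C (< 72°C)
First 26 bases: AAACTAGCTATACGGACCCTATAGAG → Tm = 74°C (≥ 72°C)
Since every base adds ≥2°C, Tm only increases with n, so the threshold is first crossed at n = 26.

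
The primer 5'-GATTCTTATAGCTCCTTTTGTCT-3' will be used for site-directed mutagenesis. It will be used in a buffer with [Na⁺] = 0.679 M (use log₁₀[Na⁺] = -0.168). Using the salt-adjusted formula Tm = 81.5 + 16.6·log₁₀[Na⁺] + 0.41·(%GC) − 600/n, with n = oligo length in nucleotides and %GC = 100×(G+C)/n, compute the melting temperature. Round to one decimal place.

66.9°C

Length n = 23. Counting bases: G=3, T=12, C=5, A=3
G+C = 8, so %GC = 8/23 × 100 = 34.783%
Salt term: 16.6 × (-0.168) = -2.789
GC term: 0.41 × 34.783 = 14.261; length term: −600/23 = −26.087
Tm = 81.5 + (-2.789) + 14.261 − 26.087 = 66.885 → 66.9°C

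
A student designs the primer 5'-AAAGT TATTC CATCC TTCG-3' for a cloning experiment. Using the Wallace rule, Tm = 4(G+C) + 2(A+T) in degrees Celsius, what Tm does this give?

52°C

Scanning the sequence gives C=5, G=2, A=5, T=7.
AT pairs contribute 12, GC pairs contribute 7.
Tm = 2×12 + 4×7 = 52°C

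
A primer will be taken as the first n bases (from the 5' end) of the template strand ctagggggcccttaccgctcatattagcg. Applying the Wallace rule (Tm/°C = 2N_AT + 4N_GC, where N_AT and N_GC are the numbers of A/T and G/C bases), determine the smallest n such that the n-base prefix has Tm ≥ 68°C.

First 19 bases: CTAGGGGGCCCTTACCGCT → Tm = 64°C (< 68°C)
First 20 bases: CTAGGGGGCCCTTACCGCTC → Tm = 68°C (≥ 68°C)
Each additional base adds 2°C (A/T) or 4°C (G/C), so Tm is non-decreasing in n; n = 20 is the first length to reach 68°C.

n = 20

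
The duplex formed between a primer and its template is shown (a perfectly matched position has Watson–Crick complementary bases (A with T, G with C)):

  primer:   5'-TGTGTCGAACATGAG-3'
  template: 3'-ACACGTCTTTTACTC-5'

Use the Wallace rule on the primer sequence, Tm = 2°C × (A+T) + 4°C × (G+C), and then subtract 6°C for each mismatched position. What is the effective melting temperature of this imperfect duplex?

26°C

Primer base counts: A=4, T=4, G=5, C=2 → A+T=8, G+C=7
Perfect-match Tm = 2(8) + 4(7) = 16 + 28 = 44°C
Mismatches (positions where the bases are not complementary): 3 (at positions 5, 6, 10)
Effective Tm = 44 − 3×6 = 44 − 18 = 26°C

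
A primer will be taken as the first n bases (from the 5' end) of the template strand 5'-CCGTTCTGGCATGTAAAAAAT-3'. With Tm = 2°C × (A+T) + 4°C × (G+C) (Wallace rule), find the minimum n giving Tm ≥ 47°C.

First 15 bases: CCGTTCTGGCATGTA → Tm = 46°C (< 47°C)
First 16 bases: CCGTTCTGGCATGTAA → Tm = 48°C (≥ 47°C)
Since every base adds ≥2°C, Tm only increases with n, so the threshold is first crossed at n = 16.

n = 16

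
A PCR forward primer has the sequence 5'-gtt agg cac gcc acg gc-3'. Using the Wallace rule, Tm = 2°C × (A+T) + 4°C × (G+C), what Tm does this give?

58°C

Scanning the sequence gives T=2, G=6, A=3, C=6.
A+T = 5, G+C = 12
Tm = 4·12 + 2·5 = 48 + 10 = 58°C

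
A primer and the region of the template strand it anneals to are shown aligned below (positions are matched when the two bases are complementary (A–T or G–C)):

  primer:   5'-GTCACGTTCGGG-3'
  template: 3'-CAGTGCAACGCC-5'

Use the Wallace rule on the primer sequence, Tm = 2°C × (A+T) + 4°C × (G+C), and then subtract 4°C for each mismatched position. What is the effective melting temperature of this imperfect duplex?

32°C

Primer base counts: A=1, T=3, G=5, C=3 → A+T=4, G+C=8
Perfect-match Tm = 2(4) + 4(8) = 8 + 32 = 40°C
Mismatches (positions where the bases are not complementary): 2 (at positions 9, 10)
Effective Tm = 40 − 2×4 = 40 − 8 = 32°C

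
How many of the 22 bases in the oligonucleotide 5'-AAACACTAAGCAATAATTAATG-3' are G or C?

5

Scanning the sequence gives A=12, T=5, G=2, C=3.
G+C = 2 + 3 = 5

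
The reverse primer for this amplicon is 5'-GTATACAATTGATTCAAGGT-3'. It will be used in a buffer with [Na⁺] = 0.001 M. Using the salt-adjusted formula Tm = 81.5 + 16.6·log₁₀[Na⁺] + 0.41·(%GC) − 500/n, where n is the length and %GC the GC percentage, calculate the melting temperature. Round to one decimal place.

19.0°C

Length n = 20. Base counts: T=7, G=4, A=7, C=2
G+C = 6, so %GC = 6/20 × 100 = 30%
Salt term: 16.6 × (-3) = -49.8
GC term: 0.41 × 30 = 12.3; length term: −500/20 = −25
Tm = 81.5 + (-49.8) + 12.3 − 25 = 19 → 19.0°C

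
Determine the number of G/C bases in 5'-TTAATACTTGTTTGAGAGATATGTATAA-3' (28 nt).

T=12, G=5, C=1, A=10
Total G or C: 5 + 1 = 6

6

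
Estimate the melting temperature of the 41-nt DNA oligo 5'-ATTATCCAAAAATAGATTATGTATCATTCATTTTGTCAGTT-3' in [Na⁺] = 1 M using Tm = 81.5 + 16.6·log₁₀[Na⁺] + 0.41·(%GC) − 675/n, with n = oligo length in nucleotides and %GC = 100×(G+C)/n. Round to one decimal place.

74.0°C

Length n = 41. Counting bases: C=5, A=14, T=18, G=4
G+C = 9, so %GC = 9/41 × 100 = 21.951%
Salt term: 16.6 × (0) = 0
GC term: 0.41 × 21.951 = 9; length term: −675/41 = −16.463
Tm = 81.5 + (0) + 9 − 16.463 = 74.037 → 74.0°C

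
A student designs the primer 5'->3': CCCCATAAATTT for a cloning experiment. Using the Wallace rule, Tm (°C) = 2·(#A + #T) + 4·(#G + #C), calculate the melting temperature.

32°C

A=4, T=4, C=4, G=0
AT pairs contribute 8, GC pairs contribute 4.
Tm = 2×8 + 4×4 = 32°C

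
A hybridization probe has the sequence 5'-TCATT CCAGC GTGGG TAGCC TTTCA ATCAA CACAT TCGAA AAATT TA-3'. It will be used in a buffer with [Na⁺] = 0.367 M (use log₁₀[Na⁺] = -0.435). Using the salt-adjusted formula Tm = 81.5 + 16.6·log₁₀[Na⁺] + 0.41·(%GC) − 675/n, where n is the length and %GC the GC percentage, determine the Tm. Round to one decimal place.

75.6°C

Length n = 47. Scanning the sequence gives G=7, C=11, A=15, T=14.
G+C = 18, so %GC = 18/47 × 100 = 38.298%
Salt term: 16.6 × (-0.435) = -7.221
GC term: 0.41 × 38.298 = 15.702; length term: −675/47 = −14.362
Tm = 81.5 + (-7.221) + 15.702 − 14.362 = 75.619 → 75.6°C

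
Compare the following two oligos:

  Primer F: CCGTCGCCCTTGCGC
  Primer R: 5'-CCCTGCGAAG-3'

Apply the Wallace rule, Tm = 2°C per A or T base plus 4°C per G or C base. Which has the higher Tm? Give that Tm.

Primer F, 54°C

Primer F: A+T=3, G+C=12 → Tm = 2(3)+4(12) = 54°C
Primer R: A+T=3, G+C=7 → Tm = 2(3)+4(7) = 34°C
54°C vs 34°C → primer F is higher.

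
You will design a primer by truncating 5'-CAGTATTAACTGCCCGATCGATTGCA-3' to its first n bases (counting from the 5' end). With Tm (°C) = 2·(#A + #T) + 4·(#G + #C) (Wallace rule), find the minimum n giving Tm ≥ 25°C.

First 9 bases: CAGTATTAA → Tm = 22°C (< 25°C)
First 10 bases: CAGTATTAAC → Tm = 26°C (≥ 25°C)
Each additional base adds 2°C (A/T) or 4°C (G/C), so Tm is non-decreasing in n; n = 10 is the first length to reach 25°C.

n = 10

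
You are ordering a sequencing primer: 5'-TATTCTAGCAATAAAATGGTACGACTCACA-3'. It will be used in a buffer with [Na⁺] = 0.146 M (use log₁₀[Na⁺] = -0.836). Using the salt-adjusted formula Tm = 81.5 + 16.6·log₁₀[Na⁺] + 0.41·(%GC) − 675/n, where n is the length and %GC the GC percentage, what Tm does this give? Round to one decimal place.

Length n = 30. Scanning the sequence gives T=8, G=4, C=6, A=12.
G+C = 10, so %GC = 10/30 × 100 = 33.333%
Salt term: 16.6 × (-0.836) = -13.878
GC term: 0.41 × 33.333 = 13.667; length term: −675/30 = −22.5
Tm = 81.5 + (-13.878) + 13.667 − 22.5 = 58.789 → 58.8°C

58.8°C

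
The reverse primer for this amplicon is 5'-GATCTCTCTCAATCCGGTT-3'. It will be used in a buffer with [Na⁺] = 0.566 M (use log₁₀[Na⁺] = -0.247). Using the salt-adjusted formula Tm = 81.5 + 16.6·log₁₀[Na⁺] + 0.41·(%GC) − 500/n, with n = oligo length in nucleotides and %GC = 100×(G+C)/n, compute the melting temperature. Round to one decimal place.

Length n = 19. Counting bases: A=3, C=6, G=3, T=7
G+C = 9, so %GC = 9/19 × 100 = 47.368%
Salt term: 16.6 × (-0.247) = -4.1
GC term: 0.41 × 47.368 = 19.421; length term: −500/19 = −26.316
Tm = 81.5 + (-4.1) + 19.421 − 26.316 = 70.505 → 70.5°C

70.5°C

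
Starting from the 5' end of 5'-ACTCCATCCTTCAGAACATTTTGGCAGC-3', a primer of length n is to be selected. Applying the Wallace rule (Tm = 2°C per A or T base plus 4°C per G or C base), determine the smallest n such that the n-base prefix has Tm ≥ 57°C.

First 20 bases: ACTCCATCCTTCAGAACATT → Tm = 56°C (< 57°C)
First 21 bases: ACTCCATCCTTCAGAACATTT → Tm = 58°C (≥ 57°C)
Since every base adds ≥2°C, Tm only increases with n, so the threshold is first crossed at n = 21.

n = 21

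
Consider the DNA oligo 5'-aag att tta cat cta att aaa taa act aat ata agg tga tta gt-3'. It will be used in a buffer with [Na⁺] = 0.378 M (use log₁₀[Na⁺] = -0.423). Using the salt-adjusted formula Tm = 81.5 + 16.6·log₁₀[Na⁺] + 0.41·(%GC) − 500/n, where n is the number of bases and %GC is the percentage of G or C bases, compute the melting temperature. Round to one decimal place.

Length n = 44. Counting bases: C=3, G=5, T=16, A=20
G+C = 8, so %GC = 8/44 × 100 = 18.182%
Salt term: 16.6 × (-0.423) = -7.022
GC term: 0.41 × 18.182 = 7.455; length term: −500/44 = −11.364
Tm = 81.5 + (-7.022) + 7.455 − 11.364 = 70.569 → 70.6°C

70.6°C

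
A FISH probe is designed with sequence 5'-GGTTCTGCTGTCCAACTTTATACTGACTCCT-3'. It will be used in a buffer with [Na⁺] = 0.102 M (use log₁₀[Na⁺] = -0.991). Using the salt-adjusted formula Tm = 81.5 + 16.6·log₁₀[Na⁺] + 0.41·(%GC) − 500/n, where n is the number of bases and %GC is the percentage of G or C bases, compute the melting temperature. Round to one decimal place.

Length n = 31. Base counts: T=12, C=9, G=5, A=5
G+C = 14, so %GC = 14/31 × 100 = 45.161%
Salt term: 16.6 × (-0.991) = -16.451
GC term: 0.41 × 45.161 = 18.516; length term: −500/31 = −16.129
Tm = 81.5 + (-16.451) + 18.516 − 16.129 = 67.436 → 67.4°C

67.4°C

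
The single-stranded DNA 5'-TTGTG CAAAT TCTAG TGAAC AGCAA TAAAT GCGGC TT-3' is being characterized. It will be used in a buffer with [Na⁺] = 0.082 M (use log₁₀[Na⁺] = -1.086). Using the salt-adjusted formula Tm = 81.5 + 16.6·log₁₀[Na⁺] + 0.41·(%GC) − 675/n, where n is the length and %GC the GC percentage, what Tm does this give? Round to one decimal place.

60.7°C

Length n = 37. Base counts: C=6, A=12, T=11, G=8
G+C = 14, so %GC = 14/37 × 100 = 37.838%
Salt term: 16.6 × (-1.086) = -18.028
GC term: 0.41 × 37.838 = 15.514; length term: −675/37 = −18.243
Tm = 81.5 + (-18.028) + 15.514 − 18.243 = 60.743 → 60.7°C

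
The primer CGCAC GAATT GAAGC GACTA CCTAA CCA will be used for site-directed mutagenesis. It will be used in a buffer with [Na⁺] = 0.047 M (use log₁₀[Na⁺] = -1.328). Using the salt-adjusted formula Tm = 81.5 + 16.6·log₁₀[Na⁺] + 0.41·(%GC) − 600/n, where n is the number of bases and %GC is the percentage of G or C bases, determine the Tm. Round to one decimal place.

58.5°C

Length n = 28. Scanning the sequence gives G=5, A=10, T=4, C=9.
G+C = 14, so %GC = 14/28 × 100 = 50%
Salt term: 16.6 × (-1.328) = -22.045
GC term: 0.41 × 50 = 20.5; length term: −600/28 = −21.429
Tm = 81.5 + (-22.045) + 20.5 − 21.429 = 58.526 → 58.5°C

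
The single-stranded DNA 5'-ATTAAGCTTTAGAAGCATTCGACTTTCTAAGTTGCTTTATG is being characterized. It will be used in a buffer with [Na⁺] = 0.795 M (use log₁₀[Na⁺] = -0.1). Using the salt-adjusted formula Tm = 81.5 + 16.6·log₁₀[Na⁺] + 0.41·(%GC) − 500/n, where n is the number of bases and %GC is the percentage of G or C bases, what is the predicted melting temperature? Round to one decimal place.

Length n = 41. Counting bases: G=7, T=17, C=6, A=11
G+C = 13, so %GC = 13/41 × 100 = 31.707%
Salt term: 16.6 × (-0.1) = -1.66
GC term: 0.41 × 31.707 = 13; length term: −500/41 = −12.195
Tm = 81.5 + (-1.66) + 13 − 12.195 = 80.645 → 80.6°C

80.6°C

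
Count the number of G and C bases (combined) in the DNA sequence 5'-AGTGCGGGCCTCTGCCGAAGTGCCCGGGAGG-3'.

T=4, C=9, A=4, G=14
G+C = 14 + 9 = 23

23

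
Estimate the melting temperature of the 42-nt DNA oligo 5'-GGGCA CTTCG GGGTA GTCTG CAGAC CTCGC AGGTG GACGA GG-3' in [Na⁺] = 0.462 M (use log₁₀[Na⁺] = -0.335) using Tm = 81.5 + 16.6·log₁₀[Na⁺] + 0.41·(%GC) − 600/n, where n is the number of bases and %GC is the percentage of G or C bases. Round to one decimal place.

89.0°C

Length n = 42. Counting bases: T=7, C=10, G=18, A=7
G+C = 28, so %GC = 28/42 × 100 = 66.667%
Salt term: 16.6 × (-0.335) = -5.561
GC term: 0.41 × 66.667 = 27.333; length term: −600/42 = −14.286
Tm = 81.5 + (-5.561) + 27.333 − 14.286 = 88.986 → 89.0°C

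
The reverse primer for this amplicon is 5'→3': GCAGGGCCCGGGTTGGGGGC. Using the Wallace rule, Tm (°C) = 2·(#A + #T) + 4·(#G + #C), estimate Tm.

Counting bases: T=2, C=5, A=1, G=12
AT pairs contribute 3, GC pairs contribute 17.
Tm = 2×3 + 4×17 = 74°C

74°C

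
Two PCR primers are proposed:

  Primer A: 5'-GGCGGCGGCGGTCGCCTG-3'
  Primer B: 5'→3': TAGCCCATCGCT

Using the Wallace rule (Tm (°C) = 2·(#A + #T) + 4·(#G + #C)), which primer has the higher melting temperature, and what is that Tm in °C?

Primer A: A+T=2, G+C=16 → Tm = 2(2)+4(16) = 68°C
Primer B: A+T=5, G+C=7 → Tm = 2(5)+4(7) = 38°C
68°C vs 38°C → primer A is higher.

Primer A, 68°C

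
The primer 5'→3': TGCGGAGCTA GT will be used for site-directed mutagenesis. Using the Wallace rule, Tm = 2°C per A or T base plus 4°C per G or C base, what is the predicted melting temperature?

38°C

Scanning the sequence gives T=3, G=5, A=2, C=2.
So N_AT = 5 and N_GC = 7.
Tm = 2(5) + 4(7) = 10 + 28 = 38°C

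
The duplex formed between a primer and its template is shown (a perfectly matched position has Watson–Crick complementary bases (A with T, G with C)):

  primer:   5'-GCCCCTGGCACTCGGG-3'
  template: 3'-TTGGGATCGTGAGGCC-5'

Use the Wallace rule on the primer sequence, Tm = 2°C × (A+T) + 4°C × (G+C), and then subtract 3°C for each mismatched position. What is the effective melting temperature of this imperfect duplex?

46°C

Primer base counts: A=1, T=2, G=6, C=7 → A+T=3, G+C=13
Perfect-match Tm = 2(3) + 4(13) = 6 + 52 = 58°C
Mismatches (positions where the bases are not complementary): 4 (at positions 1, 2, 7, 14)
Effective Tm = 58 − 4×3 = 58 − 12 = 46°C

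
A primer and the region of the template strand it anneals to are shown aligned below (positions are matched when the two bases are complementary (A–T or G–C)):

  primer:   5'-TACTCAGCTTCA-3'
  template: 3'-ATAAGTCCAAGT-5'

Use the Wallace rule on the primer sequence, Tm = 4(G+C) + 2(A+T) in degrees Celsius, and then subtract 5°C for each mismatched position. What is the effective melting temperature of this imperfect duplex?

Primer base counts: A=3, T=4, G=1, C=4 → A+T=7, G+C=5
Perfect-match Tm = 2(7) + 4(5) = 14 + 20 = 34°C
Mismatches (positions where the bases are not complementary): 2 (at positions 3, 8)
Effective Tm = 34 − 2×5 = 34 − 10 = 24°C

24°C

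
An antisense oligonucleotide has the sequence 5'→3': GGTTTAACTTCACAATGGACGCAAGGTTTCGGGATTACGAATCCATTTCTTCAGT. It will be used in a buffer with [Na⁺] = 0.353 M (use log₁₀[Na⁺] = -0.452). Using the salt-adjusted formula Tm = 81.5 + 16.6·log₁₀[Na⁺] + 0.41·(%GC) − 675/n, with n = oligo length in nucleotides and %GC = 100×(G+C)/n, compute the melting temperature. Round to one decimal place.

78.9°C

Length n = 55. T=18, A=14, C=11, G=12
G+C = 23, so %GC = 23/55 × 100 = 41.818%
Salt term: 16.6 × (-0.452) = -7.503
GC term: 0.41 × 41.818 = 17.145; length term: −675/55 = −12.273
Tm = 81.5 + (-7.503) + 17.145 − 12.273 = 78.869 → 78.9°C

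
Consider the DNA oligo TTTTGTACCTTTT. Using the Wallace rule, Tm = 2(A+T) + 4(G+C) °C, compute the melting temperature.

Base counts: G=1, A=1, C=2, T=9
So N_AT = 10 and N_GC = 3.
Tm = 4·3 + 2·10 = 12 + 20 = 32°C

32°C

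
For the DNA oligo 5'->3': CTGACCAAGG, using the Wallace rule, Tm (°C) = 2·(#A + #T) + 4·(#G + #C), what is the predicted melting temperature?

32°C

Scanning the sequence gives T=1, C=3, A=3, G=3.
AT pairs contribute 4, GC pairs contribute 6.
Tm = 2(4) + 4(6) = 8 + 24 = 32°C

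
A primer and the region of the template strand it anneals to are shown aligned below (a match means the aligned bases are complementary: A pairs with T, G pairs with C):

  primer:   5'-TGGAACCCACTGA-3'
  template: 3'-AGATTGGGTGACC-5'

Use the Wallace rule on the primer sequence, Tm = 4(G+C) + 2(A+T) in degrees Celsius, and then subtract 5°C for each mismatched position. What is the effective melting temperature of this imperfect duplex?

25°C

Primer base counts: A=4, T=2, G=3, C=4 → A+T=6, G+C=7
Perfect-match Tm = 2(6) + 4(7) = 12 + 28 = 40°C
Mismatches (positions where the bases are not complementary): 3 (at positions 2, 3, 13)
Effective Tm = 40 − 3×5 = 40 − 15 = 25°C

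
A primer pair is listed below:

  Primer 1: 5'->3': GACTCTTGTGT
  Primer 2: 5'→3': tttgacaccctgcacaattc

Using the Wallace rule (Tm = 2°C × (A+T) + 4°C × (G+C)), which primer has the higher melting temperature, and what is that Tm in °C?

Primer 2, 58°C

Primer 1: A+T=6, G+C=5 → Tm = 2(6)+4(5) = 32°C
Primer 2: A+T=11, G+C=9 → Tm = 2(11)+4(9) = 58°C
32°C vs 58°C → primer 2 is higher.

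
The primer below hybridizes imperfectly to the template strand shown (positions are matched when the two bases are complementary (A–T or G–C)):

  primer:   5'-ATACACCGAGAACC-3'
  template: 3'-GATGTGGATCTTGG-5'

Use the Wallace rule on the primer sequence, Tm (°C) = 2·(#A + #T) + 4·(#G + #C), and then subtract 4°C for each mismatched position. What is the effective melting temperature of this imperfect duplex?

34°C

Primer base counts: A=6, T=1, G=2, C=5 → A+T=7, G+C=7
Perfect-match Tm = 2(7) + 4(7) = 14 + 28 = 42°C
Mismatches (positions where the bases are not complementary): 2 (at positions 1, 8)
Effective Tm = 42 − 2×4 = 42 − 8 = 34°C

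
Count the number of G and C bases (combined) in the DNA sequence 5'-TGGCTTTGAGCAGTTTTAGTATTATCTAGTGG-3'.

12

Scanning the sequence gives A=6, T=14, C=3, G=9.
Total G or C: 9 + 3 = 12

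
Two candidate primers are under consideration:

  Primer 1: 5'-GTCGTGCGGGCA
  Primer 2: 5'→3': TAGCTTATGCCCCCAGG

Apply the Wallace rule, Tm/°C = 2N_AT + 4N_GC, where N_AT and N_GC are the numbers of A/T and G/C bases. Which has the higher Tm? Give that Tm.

Primer 2, 54°C

Primer 1: A+T=3, G+C=9 → Tm = 2(3)+4(9) = 42°C
Primer 2: A+T=7, G+C=10 → Tm = 2(7)+4(10) = 54°C
42°C vs 54°C → primer 2 is higher.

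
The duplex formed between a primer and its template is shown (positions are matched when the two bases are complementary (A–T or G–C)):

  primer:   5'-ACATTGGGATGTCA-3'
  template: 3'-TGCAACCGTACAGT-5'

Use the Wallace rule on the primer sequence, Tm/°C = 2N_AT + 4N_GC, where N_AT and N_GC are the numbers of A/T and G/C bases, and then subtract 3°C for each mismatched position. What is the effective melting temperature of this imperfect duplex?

Primer base counts: A=4, T=4, G=4, C=2 → A+T=8, G+C=6
Perfect-match Tm = 2(8) + 4(6) = 16 + 24 = 40°C
Mismatches (positions where the bases are not complementary): 2 (at positions 3, 8)
Effective Tm = 40 − 2×3 = 40 − 6 = 34°C

34°C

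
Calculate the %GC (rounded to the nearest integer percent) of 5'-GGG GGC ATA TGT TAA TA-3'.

41%

C=1, T=5, G=6, A=5
G+C = 6 + 1 = 7 out of 17 bases
%GC = 7/17 × 100 = 41.18% ≈ 41%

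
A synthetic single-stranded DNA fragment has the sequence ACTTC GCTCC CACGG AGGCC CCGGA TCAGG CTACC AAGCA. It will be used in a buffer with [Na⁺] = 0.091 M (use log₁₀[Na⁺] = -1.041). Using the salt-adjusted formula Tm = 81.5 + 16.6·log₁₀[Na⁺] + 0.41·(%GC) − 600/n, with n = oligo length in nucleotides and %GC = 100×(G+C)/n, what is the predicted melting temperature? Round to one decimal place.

Length n = 40. Counting bases: T=5, G=10, C=16, A=9
G+C = 26, so %GC = 26/40 × 100 = 65%
Salt term: 16.6 × (-1.041) = -17.281
GC term: 0.41 × 65 = 26.65; length term: −600/40 = −15
Tm = 81.5 + (-17.281) + 26.65 − 15 = 75.869 → 75.9°C

75.9°C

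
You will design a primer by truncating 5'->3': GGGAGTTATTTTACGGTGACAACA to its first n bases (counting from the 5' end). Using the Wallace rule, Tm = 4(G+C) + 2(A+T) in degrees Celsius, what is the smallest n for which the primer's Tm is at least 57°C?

First 19 bases: GGGAGTTATTTTACGGTGA → Tm = 54°C (< 57°C)
First 20 bases: GGGAGTTATTTTACGGTGAC → Tm = 58°C (≥ 57°C)
Each additional base adds 2°C (A/T) or 4°C (G/C), so Tm is non-decreasing in n; n = 20 is the first length to reach 57°C.

n = 20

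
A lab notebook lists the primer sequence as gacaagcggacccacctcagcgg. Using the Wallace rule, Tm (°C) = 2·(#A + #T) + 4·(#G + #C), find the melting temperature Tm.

78°C

G=7, A=6, C=9, T=1
AT pairs contribute 7, GC pairs contribute 16.
Tm = 4·16 + 2·7 = 64 + 14 = 78°C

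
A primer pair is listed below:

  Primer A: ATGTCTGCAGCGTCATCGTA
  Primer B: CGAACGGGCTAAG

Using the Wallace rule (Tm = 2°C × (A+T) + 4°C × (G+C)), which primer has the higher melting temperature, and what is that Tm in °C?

Primer A, 60°C

Primer A: A+T=10, G+C=10 → Tm = 2(10)+4(10) = 60°C
Primer B: A+T=5, G+C=8 → Tm = 2(5)+4(8) = 42°C
60°C vs 42°C → primer A is higher.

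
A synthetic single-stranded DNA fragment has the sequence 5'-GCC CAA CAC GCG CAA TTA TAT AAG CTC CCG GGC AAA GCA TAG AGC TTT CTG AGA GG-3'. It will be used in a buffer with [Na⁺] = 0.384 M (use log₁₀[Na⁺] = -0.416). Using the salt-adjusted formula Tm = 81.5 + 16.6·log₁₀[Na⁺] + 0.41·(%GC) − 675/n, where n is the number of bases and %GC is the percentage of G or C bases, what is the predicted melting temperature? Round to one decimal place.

83.8°C

Length n = 56. T=10, C=15, G=14, A=17
G+C = 29, so %GC = 29/56 × 100 = 51.786%
Salt term: 16.6 × (-0.416) = -6.906
GC term: 0.41 × 51.786 = 21.232; length term: −675/56 = −12.054
Tm = 81.5 + (-6.906) + 21.232 − 12.054 = 83.772 → 83.8°C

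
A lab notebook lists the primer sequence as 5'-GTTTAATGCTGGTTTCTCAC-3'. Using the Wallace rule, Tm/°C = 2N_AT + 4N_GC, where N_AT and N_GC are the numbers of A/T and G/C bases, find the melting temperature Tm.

A=3, G=4, C=4, T=9
So N_AT = 12 and N_GC = 8.
Tm = 2(12) + 4(8) = 24 + 32 = 56°C

56°C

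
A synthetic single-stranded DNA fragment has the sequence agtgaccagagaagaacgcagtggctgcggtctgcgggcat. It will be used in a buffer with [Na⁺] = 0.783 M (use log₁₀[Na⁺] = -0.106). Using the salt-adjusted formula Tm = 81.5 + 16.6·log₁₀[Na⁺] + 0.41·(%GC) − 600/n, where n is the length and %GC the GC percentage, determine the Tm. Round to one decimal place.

Length n = 41. Counting bases: A=10, G=16, T=6, C=9
G+C = 25, so %GC = 25/41 × 100 = 60.976%
Salt term: 16.6 × (-0.106) = -1.76
GC term: 0.41 × 60.976 = 25; length term: −600/41 = −14.634
Tm = 81.5 + (-1.76) + 25 − 14.634 = 90.106 → 90.1°C

90.1°C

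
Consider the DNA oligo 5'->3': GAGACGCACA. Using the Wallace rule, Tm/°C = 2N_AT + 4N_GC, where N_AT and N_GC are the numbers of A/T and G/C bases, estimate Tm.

Scanning the sequence gives C=3, T=0, G=3, A=4.
So N_AT = 4 and N_GC = 6.
Tm = 2×4 + 4×6 = 32°C

32°C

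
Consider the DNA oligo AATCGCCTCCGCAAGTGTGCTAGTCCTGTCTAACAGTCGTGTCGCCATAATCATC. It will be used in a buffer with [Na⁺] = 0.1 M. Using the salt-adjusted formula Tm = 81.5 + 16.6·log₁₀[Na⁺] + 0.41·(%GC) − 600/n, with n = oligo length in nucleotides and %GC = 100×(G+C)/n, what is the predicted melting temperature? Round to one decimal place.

74.9°C

Length n = 55. Counting bases: G=11, A=12, T=15, C=17
G+C = 28, so %GC = 28/55 × 100 = 50.909%
Salt term: 16.6 × (-1) = -16.6
GC term: 0.41 × 50.909 = 20.873; length term: −600/55 = −10.909
Tm = 81.5 + (-16.6) + 20.873 − 10.909 = 74.864 → 74.9°C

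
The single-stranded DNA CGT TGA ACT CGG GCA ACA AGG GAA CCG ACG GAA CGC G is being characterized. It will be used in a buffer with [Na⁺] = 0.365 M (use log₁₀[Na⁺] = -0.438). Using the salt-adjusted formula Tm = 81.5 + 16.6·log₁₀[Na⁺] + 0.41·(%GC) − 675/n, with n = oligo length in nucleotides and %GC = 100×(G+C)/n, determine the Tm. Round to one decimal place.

81.5°C

Length n = 37. Base counts: G=13, A=11, C=10, T=3
G+C = 23, so %GC = 23/37 × 100 = 62.162%
Salt term: 16.6 × (-0.438) = -7.271
GC term: 0.41 × 62.162 = 25.486; length term: −675/37 = −18.243
Tm = 81.5 + (-7.271) + 25.486 − 18.243 = 81.472 → 81.5°C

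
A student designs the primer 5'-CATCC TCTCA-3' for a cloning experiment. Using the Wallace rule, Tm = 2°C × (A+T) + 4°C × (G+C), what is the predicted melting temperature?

30°C

Scanning the sequence gives A=2, T=3, G=0, C=5.
So N_AT = 5 and N_GC = 5.
Tm = 4·5 + 2·5 = 20 + 10 = 30°C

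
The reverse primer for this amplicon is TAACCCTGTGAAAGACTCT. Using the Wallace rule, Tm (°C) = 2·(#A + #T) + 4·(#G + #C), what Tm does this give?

C=5, G=3, T=5, A=6
So N_AT = 11 and N_GC = 8.
Tm = 4·8 + 2·11 = 32 + 22 = 54°C

54°C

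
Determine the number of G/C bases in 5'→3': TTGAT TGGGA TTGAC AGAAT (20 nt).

Scanning the sequence gives C=1, A=6, T=7, G=6.
Total G or C: 6 + 1 = 7

7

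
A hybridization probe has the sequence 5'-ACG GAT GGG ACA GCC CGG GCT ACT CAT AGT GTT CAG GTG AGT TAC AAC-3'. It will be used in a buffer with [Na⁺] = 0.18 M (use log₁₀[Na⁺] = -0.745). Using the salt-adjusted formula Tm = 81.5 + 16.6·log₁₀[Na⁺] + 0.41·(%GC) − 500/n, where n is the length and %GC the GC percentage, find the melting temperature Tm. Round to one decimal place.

80.9°C

Length n = 48. Scanning the sequence gives G=15, T=10, C=11, A=12.
G+C = 26, so %GC = 26/48 × 100 = 54.167%
Salt term: 16.6 × (-0.745) = -12.367
GC term: 0.41 × 54.167 = 22.208; length term: −500/48 = −10.417
Tm = 81.5 + (-12.367) + 22.208 − 10.417 = 80.924 → 80.9°C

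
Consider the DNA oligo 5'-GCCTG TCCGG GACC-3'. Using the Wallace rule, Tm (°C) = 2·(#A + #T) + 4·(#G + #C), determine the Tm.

50°C

Counting bases: G=5, C=6, A=1, T=2
A+T = 3, G+C = 11
Tm = 2×3 + 4×11 = 50°C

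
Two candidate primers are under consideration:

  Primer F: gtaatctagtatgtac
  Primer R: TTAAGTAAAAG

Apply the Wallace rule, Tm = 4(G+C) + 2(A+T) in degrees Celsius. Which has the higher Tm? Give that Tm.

Primer F, 42°C

Primer F: A+T=11, G+C=5 → Tm = 2(11)+4(5) = 42°C
Primer R: A+T=9, G+C=2 → Tm = 2(9)+4(2) = 26°C
42°C vs 26°C → primer F is higher.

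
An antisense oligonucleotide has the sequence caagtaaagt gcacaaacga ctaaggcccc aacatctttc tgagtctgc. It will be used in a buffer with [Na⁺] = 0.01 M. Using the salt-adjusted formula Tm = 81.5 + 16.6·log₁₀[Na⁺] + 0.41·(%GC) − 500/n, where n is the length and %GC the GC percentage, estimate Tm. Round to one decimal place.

Length n = 49. Counting bases: C=14, T=10, G=9, A=16
G+C = 23, so %GC = 23/49 × 100 = 46.939%
Salt term: 16.6 × (-2) = -33.2
GC term: 0.41 × 46.939 = 19.245; length term: −500/49 = −10.204
Tm = 81.5 + (-33.2) + 19.245 − 10.204 = 57.341 → 57.3°C

57.3°C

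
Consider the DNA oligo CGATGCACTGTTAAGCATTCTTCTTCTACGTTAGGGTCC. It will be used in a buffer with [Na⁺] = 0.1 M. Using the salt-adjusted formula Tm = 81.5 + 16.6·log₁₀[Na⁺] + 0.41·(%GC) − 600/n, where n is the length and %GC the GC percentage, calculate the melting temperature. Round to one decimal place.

Length n = 39. Counting bases: A=7, G=8, C=10, T=14
G+C = 18, so %GC = 18/39 × 100 = 46.154%
Salt term: 16.6 × (-1) = -16.6
GC term: 0.41 × 46.154 = 18.923; length term: −600/39 = −15.385
Tm = 81.5 + (-16.6) + 18.923 − 15.385 = 68.438 → 68.4°C

68.4°C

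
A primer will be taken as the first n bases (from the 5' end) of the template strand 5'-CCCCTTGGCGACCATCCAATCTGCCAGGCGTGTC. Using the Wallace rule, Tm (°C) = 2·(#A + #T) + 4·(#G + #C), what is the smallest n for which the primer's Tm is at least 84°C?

First 25 bases: CCCCTTGGCGACCATCCAATCTGCC → Tm = 82°C (< 84°C)
First 26 bases: CCCCTTGGCGACCATCCAATCTGCCA → Tm = 84°C (≥ 84°C)
Since every base adds ≥2°C, Tm only increases with n, so the threshold is first crossed at n = 26.

n = 26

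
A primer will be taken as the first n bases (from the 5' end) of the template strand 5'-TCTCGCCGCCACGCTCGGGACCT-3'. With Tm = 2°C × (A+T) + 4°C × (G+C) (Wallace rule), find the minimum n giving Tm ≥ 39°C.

n = 12

First 11 bases: TCTCGCCGCCA → Tm = 38°C (< 39°C)
First 12 bases: TCTCGCCGCCAC → Tm = 42°C (≥ 39°C)
Since every base adds ≥2°C, Tm only increases with n, so the threshold is first crossed at n = 12.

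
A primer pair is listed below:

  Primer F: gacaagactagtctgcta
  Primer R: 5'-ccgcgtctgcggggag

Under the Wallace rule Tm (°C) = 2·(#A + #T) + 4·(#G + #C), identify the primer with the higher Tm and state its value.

Primer R, 58°C

Primer F: A+T=10, G+C=8 → Tm = 2(10)+4(8) = 52°C
Primer R: A+T=3, G+C=13 → Tm = 2(3)+4(13) = 58°C
52°C vs 58°C → primer R is higher.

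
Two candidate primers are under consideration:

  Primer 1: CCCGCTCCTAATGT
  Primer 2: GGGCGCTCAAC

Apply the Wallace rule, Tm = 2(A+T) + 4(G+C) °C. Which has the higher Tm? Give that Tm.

Primer 1, 44°C

Primer 1: A+T=6, G+C=8 → Tm = 2(6)+4(8) = 44°C
Primer 2: A+T=3, G+C=8 → Tm = 2(3)+4(8) = 38°C
44°C vs 38°C → primer 1 is higher.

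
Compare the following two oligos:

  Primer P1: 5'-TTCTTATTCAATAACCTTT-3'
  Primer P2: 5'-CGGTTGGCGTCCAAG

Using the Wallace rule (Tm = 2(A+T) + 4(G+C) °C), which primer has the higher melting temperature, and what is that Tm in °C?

Primer P1: A+T=15, G+C=4 → Tm = 2(15)+4(4) = 46°C
Primer P2: A+T=5, G+C=10 → Tm = 2(5)+4(10) = 50°C
46°C vs 50°C → primer P2 is higher.

Primer P2, 50°C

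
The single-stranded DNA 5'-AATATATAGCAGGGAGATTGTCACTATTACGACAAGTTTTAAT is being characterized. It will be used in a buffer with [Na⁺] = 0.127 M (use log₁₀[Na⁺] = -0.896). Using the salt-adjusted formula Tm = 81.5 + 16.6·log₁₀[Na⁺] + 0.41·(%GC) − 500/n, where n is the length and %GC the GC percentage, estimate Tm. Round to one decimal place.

Length n = 43. Scanning the sequence gives G=8, A=16, C=5, T=14.
G+C = 13, so %GC = 13/43 × 100 = 30.233%
Salt term: 16.6 × (-0.896) = -14.874
GC term: 0.41 × 30.233 = 12.396; length term: −500/43 = −11.628
Tm = 81.5 + (-14.874) + 12.396 − 11.628 = 67.394 → 67.4°C

67.4°C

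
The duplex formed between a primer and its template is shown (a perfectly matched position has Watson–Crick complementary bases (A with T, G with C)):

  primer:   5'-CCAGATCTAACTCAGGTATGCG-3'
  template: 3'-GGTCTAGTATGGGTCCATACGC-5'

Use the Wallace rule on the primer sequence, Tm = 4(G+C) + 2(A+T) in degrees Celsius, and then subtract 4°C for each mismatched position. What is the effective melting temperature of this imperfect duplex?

54°C

Primer base counts: A=6, T=5, G=5, C=6 → A+T=11, G+C=11
Perfect-match Tm = 2(11) + 4(11) = 22 + 44 = 66°C
Mismatches (positions where the bases are not complementary): 3 (at positions 8, 9, 12)
Effective Tm = 66 − 3×4 = 66 − 12 = 54°C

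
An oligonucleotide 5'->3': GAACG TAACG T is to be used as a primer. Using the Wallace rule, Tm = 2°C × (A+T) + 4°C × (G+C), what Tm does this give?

Scanning the sequence gives T=2, G=3, A=4, C=2.
A+T = 6, G+C = 5
Tm = 4·5 + 2·6 = 20 + 12 = 32°C

32°C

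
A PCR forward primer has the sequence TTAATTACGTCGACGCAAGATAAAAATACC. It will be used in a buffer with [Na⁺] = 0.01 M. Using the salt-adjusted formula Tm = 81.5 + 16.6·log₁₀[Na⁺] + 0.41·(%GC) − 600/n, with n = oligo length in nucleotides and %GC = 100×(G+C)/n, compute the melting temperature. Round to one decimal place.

Length n = 30. T=7, G=4, A=13, C=6
G+C = 10, so %GC = 10/30 × 100 = 33.333%
Salt term: 16.6 × (-2) = -33.2
GC term: 0.41 × 33.333 = 13.667; length term: −600/30 = −20
Tm = 81.5 + (-33.2) + 13.667 − 20 = 41.967 → 42.0°C

42.0°C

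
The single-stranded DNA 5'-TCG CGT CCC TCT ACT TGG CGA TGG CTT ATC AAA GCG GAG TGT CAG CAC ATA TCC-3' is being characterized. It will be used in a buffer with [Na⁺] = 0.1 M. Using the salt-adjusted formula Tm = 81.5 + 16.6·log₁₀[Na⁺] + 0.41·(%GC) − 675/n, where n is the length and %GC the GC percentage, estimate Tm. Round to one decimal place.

74.4°C

Length n = 54. T=14, G=13, A=11, C=16
G+C = 29, so %GC = 29/54 × 100 = 53.704%
Salt term: 16.6 × (-1) = -16.6
GC term: 0.41 × 53.704 = 22.019; length term: −675/54 = −12.5
Tm = 81.5 + (-16.6) + 22.019 − 12.5 = 74.419 → 74.4°C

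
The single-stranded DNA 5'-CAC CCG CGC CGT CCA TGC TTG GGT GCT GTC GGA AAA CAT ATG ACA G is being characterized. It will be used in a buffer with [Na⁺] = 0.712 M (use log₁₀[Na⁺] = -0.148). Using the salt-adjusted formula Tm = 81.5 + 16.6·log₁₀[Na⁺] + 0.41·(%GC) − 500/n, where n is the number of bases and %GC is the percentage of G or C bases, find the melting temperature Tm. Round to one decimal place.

Length n = 46. Base counts: G=13, T=9, A=10, C=14
G+C = 27, so %GC = 27/46 × 100 = 58.696%
Salt term: 16.6 × (-0.148) = -2.457
GC term: 0.41 × 58.696 = 24.065; length term: −500/46 = −10.87
Tm = 81.5 + (-2.457) + 24.065 − 10.87 = 92.238 → 92.2°C

92.2°C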